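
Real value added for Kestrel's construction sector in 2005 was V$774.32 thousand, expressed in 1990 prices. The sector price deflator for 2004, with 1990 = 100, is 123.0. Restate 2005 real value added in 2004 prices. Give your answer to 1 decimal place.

Real value added in 2004 prices = Real value added in 1990 prices × (P_2004/P_1990) = 774.32 × 1.230 = 952.41.

V$952.4 thousand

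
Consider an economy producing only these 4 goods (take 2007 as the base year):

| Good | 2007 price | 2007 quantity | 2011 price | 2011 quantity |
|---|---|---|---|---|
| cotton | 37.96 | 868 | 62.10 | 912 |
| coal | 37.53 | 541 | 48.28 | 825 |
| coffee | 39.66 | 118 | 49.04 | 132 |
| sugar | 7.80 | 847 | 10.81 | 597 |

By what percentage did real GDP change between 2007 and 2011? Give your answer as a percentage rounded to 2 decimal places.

Real GDP 2007 = Nominal GDP 2007 = 37.96·868 + 37.53·541 + 39.66·118 + 7.80·847 = 64539.49.
Real GDP 2011 (at 2007 prices) = 37.96·912 + 37.53·825 + 39.66·132 + 7.80·597 = 75473.49.
Real growth = 75473.49/64539.49 − 1 = 0.1694.

16.94%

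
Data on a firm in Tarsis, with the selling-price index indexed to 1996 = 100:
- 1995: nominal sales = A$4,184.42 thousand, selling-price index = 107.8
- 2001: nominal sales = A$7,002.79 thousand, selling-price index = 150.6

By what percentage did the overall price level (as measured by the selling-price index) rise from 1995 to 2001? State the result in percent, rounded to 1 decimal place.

39.7%

Price-level change = 150.6 / 107.8 − 1 = 0.3970.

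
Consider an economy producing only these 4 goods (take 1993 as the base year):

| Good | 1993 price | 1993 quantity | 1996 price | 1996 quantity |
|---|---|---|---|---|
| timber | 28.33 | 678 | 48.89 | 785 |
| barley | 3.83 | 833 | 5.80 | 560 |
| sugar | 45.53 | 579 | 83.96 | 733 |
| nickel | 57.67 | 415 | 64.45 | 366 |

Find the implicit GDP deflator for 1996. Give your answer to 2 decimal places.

Nominal GDP 1996 = 48.89·785 + 5.80·560 + 83.96·733 + 64.45·366 = 126758.03.
Real GDP 1996 (at 1993 prices) = 28.33·785 + 3.83·560 + 45.53·733 + 57.67·366 = 78864.56.
Deflator = Nominal/Real × 100 = 126758.03/78864.56 × 100 = 160.729.

160.73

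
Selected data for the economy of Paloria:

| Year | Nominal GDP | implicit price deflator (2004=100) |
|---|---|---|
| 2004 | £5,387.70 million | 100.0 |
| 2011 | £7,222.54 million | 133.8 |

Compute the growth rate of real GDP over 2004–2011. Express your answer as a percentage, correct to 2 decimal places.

0.19%

Real GDP 2004 = 5387.70 / 1.000 = 5387.70.
Real GDP 2011 = 7222.54 / 1.338 = 5398.01.
Real growth = 5398.01 / 5387.70 − 1 = 0.0019.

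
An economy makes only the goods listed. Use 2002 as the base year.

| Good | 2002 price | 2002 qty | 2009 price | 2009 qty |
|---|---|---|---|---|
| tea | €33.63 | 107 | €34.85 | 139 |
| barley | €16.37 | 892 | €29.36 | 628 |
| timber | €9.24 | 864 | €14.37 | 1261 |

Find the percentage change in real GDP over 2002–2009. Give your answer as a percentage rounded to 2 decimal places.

Real GDP 2002 = Nominal GDP 2002 = 33.63·107 + 16.37·892 + 9.24·864 = 26183.81.
Real GDP 2009 (at 2002 prices) = 33.63·139 + 16.37·628 + 9.24·1261 = 26606.57.
Real growth = 26606.57/26183.81 − 1 = 0.0161.

1.61%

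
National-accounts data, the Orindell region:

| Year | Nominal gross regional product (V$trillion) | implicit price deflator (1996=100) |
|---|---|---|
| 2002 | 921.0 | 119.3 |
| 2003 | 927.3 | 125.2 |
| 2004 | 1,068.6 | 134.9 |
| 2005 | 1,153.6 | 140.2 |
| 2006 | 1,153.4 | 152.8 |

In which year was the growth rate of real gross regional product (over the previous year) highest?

2004

2003: real = 927.3/1.252 = 740.65; growth vs 2002 (772.00) = -4.06%.
2004: real = 1068.6/1.349 = 792.14; growth vs 2003 (740.65) = 6.95%.
2005: real = 1153.6/1.402 = 822.82; growth vs 2004 (792.14) = 3.87%.
2006: real = 1153.4/1.528 = 754.84; growth vs 2005 (822.82) = -8.26%.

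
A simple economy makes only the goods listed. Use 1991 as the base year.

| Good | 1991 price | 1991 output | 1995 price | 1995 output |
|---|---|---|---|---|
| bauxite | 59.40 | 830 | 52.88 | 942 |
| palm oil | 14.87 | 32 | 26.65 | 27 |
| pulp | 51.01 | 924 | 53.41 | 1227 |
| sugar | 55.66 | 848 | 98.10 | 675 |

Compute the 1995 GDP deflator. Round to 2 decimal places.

Nominal GDP 1995 = 52.88·942 + 26.65·27 + 53.41·1227 + 98.10·675 = 182284.08.
Real GDP 1995 (at 1991 prices) = 59.40·942 + 14.87·27 + 51.01·1227 + 55.66·675 = 156516.06.
Deflator = Nominal/Real × 100 = 182284.08/156516.06 × 100 = 116.463.

116.46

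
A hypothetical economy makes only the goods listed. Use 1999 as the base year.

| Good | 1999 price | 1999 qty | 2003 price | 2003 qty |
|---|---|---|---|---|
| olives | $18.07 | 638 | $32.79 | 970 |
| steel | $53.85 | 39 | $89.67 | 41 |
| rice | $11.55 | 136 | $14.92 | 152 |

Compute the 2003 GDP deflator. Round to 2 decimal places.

175.65

Nominal GDP 2003 = 32.79·970 + 89.67·41 + 14.92·152 = 37750.61.
Real GDP 2003 (at 1999 prices) = 18.07·970 + 53.85·41 + 11.55·152 = 21491.35.
Deflator = Nominal/Real × 100 = 37750.61/21491.35 × 100 = 175.655.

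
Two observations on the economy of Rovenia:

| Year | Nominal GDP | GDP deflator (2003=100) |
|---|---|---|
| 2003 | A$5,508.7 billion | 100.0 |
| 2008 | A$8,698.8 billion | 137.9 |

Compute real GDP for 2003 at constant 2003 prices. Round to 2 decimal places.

Real GDP = Nominal / (GDP deflator/100) = 5508.7 / 1.000 = 5508.70.

A$5,508.70 billion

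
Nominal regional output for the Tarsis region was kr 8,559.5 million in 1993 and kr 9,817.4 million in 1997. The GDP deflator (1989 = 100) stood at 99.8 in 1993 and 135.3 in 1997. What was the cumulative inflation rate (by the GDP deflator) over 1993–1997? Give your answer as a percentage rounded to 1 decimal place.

35.6%

Price-level change = 135.3 / 99.8 − 1 = 0.3557.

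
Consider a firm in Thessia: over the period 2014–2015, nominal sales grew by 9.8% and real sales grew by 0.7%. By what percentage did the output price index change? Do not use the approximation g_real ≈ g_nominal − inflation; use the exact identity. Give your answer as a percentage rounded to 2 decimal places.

(1 + g_nom) = (1 + g_real)(1 + π), so π = 1.0980 / 1.0070 − 1 = 0.09037.

9.04%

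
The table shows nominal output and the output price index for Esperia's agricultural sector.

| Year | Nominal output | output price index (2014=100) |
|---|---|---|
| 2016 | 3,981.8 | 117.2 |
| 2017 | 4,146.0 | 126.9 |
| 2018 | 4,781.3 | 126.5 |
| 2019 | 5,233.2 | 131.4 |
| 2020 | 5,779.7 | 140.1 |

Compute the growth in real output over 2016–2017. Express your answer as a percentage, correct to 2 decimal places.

Real output 2016 = 3981.8/1.172 = 3397.44.
Real output 2017 = 4146.0/1.269 = 3267.14.
Change = 3267.14/3397.44 − 1 = -0.0384.

-3.84%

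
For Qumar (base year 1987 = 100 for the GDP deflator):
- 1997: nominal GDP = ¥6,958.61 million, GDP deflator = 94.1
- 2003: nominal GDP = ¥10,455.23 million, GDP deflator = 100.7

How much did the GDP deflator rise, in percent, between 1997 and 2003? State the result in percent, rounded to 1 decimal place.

7.0%

Price-level change = 100.7 / 94.1 − 1 = 0.0701.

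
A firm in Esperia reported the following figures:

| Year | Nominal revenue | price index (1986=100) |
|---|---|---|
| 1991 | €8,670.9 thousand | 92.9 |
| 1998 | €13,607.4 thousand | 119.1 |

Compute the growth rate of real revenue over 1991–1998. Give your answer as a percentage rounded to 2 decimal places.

22.41%

Deflate each year: 1991 → 8670.9/0.929 = 9333.58; 1998 → 13607.4/1.191 = 11425.19.
So real revenue changed by 11425.19/9333.58 − 1 = 0.2241, i.e. 22.41%.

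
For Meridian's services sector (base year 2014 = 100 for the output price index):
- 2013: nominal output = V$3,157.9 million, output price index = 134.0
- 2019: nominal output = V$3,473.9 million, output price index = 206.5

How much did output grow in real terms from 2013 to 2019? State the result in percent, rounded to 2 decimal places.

Deflate each year: 2013 → 3157.9/1.340 = 2356.64; 2019 → 3473.9/2.065 = 1682.28.
So real output changed by 1682.28/2356.64 − 1 = -0.2862, i.e. -28.62%.

-28.62%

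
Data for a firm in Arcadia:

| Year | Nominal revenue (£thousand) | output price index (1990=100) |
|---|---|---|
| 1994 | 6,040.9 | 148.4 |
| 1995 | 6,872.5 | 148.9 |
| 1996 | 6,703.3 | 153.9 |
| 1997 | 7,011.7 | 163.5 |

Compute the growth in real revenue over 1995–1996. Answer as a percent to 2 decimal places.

-5.63%

Real revenue 1995 = 6872.5/1.489 = 4615.51.
Real revenue 1996 = 6703.3/1.539 = 4355.62.
Change = 4355.62/4615.51 − 1 = -0.0563.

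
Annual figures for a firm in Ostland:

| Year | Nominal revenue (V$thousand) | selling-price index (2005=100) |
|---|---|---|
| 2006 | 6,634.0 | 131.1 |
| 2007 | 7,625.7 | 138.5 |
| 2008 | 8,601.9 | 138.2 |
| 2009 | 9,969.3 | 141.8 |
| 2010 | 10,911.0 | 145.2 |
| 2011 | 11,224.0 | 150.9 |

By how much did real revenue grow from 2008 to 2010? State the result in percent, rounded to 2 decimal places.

Real revenue 2008 = 8601.9/1.382 = 6224.24.
Real revenue 2010 = 10911.0/1.452 = 7514.46.
Change = 7514.46/6224.24 − 1 = 0.2073.

20.73%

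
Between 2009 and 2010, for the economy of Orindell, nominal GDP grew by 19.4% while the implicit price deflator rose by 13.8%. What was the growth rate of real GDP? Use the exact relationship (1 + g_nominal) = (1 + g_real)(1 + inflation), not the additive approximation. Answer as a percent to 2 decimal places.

(1 + g_nom) = (1 + g_real)(1 + π), so g_real = 1.1940 / 1.1380 − 1 = 0.04921.

4.92%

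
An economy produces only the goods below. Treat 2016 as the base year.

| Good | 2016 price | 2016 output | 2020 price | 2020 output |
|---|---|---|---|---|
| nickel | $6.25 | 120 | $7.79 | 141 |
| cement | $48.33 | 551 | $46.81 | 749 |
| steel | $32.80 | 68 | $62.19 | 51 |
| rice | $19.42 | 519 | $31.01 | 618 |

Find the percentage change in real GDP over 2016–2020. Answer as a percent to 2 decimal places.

Real GDP 2016 = Nominal GDP 2016 = 6.25·120 + 48.33·551 + 32.80·68 + 19.42·519 = 39689.21.
Real GDP 2020 (at 2016 prices) = 6.25·141 + 48.33·749 + 32.80·51 + 19.42·618 = 50754.78.
Real growth = 50754.78/39689.21 − 1 = 0.2788.

27.88%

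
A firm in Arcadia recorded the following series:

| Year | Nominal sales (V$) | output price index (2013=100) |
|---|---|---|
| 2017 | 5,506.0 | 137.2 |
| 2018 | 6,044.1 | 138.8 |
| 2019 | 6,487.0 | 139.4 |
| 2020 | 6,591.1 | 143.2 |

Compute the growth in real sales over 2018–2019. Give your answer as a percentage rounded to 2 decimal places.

6.87%

Real sales 2018 = 6044.1/1.388 = 4354.54.
Real sales 2019 = 6487.0/1.394 = 4653.52.
Change = 4653.52/4354.54 − 1 = 0.0687.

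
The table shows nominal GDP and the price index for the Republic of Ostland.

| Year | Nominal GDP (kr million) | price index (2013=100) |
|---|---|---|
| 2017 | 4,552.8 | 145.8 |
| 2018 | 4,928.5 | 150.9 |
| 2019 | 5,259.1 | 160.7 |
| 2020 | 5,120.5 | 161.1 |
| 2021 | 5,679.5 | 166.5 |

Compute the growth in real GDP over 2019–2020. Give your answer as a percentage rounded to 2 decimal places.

Real GDP 2019 = 5259.1/1.607 = 3272.62.
Real GDP 2020 = 5120.5/1.611 = 3178.46.
Change = 3178.46/3272.62 − 1 = -0.0288.

-2.88%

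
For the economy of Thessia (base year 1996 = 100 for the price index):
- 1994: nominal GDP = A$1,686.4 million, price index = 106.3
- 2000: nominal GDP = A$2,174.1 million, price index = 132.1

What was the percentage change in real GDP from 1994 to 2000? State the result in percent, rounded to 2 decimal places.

3.74%

Deflate each year: 1994 → 1686.4/1.063 = 1586.45; 2000 → 2174.1/1.321 = 1645.80.
So real GDP changed by 1645.80/1586.45 − 1 = 0.0374, i.e. 3.74%.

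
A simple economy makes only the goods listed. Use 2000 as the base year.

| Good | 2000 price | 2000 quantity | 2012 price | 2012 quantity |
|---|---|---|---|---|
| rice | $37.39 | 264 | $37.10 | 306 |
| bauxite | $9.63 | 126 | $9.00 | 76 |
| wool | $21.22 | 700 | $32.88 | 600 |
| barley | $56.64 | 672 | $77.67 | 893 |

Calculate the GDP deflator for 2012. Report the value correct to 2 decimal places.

133.97

Nominal GDP 2012 = 37.10·306 + 9.00·76 + 32.88·600 + 77.67·893 = 101123.91.
Real GDP 2012 (at 2000 prices) = 37.39·306 + 9.63·76 + 21.22·600 + 56.64·893 = 75484.74.
Deflator = Nominal/Real × 100 = 101123.91/75484.74 × 100 = 133.966.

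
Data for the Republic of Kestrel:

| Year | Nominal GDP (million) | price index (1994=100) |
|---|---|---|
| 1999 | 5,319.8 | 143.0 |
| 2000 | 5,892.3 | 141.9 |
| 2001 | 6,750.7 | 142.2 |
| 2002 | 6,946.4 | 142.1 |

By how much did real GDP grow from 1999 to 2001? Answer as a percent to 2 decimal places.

Real GDP 1999 = 5319.8/1.430 = 3720.14.
Real GDP 2001 = 6750.7/1.422 = 4747.33.
Change = 4747.33/3720.14 − 1 = 0.2761.

27.61%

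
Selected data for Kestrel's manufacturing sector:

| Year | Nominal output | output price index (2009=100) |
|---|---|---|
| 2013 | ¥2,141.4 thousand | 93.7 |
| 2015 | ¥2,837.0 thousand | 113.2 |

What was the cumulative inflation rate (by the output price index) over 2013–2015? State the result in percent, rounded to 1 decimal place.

20.8%

Price-level change = 113.2 / 93.7 − 1 = 0.2081.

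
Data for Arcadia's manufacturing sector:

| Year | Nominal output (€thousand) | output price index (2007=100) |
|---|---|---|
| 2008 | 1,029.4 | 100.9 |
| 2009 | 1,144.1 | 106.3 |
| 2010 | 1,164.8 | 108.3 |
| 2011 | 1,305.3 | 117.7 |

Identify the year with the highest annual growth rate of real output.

2009: real = 1144.1/1.063 = 1076.29; growth vs 2008 (1020.22) = 5.50%.
2010: real = 1164.8/1.083 = 1075.53; growth vs 2009 (1076.29) = -0.07%.
2011: real = 1305.3/1.177 = 1109.01; growth vs 2010 (1075.53) = 3.11%.

2009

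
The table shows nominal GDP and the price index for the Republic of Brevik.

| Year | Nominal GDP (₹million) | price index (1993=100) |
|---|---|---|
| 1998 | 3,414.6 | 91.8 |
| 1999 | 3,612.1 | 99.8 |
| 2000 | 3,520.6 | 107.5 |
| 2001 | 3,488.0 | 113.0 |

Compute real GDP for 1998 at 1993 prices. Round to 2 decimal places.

₹3,719.61 million

Real GDP 1998 = 3414.6 / 0.918 = 3719.61.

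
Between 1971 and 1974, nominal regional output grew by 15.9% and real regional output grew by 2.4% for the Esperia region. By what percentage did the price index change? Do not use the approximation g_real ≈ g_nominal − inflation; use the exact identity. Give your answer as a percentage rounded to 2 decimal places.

13.18%

(1 + g_nom) = (1 + g_real)(1 + π), so π = 1.1590 / 1.0240 − 1 = 0.13184.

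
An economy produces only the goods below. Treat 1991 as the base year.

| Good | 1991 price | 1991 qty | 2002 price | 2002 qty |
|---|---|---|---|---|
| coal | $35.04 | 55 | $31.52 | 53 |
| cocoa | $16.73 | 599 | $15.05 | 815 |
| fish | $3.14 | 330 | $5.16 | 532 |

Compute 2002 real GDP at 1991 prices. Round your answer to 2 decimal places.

$17162.55

Real GDP 2002 = Σ (p_1991 × q_2002) = 35.04·53 + 16.73·815 + 3.14·532 = 17162.55.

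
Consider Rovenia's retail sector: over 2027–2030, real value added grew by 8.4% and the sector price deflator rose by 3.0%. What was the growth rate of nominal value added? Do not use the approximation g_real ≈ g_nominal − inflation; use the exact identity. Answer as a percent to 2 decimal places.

(1 + g_nom) = (1 + g_real)(1 + π) = 1.0840 × 1.0300 = 1.11652.

11.65%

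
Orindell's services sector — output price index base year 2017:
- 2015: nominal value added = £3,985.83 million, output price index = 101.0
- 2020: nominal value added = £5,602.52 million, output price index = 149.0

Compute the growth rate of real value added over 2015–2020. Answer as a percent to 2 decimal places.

-4.72%

Real value added 2015 = 3985.83 / 1.010 = 3946.37.
Real value added 2020 = 5602.52 / 1.490 = 3760.08.
Real growth = 3760.08 / 3946.37 − 1 = -0.0472.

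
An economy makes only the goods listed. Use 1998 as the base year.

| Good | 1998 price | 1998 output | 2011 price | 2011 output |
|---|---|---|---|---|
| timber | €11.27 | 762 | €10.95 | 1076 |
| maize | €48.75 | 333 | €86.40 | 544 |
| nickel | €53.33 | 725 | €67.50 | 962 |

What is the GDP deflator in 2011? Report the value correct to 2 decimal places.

137.54

Nominal GDP 2011 = 10.95·1076 + 86.40·544 + 67.50·962 = 123718.80.
Real GDP 2011 (at 1998 prices) = 11.27·1076 + 48.75·544 + 53.33·962 = 89949.98.
Deflator = Nominal/Real × 100 = 123718.80/89949.98 × 100 = 137.542.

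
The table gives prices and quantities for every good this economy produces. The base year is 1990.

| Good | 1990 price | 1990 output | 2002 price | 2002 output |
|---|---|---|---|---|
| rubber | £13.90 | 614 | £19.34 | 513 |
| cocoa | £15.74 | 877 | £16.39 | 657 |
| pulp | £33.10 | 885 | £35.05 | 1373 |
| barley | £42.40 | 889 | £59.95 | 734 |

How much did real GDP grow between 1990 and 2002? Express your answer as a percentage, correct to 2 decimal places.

5.28%

Real GDP 1990 = Nominal GDP 1990 = 13.90·614 + 15.74·877 + 33.10·885 + 42.40·889 = 89325.68.
Real GDP 2002 (at 1990 prices) = 13.90·513 + 15.74·657 + 33.10·1373 + 42.40·734 = 94039.78.
Real growth = 94039.78/89325.68 − 1 = 0.0528.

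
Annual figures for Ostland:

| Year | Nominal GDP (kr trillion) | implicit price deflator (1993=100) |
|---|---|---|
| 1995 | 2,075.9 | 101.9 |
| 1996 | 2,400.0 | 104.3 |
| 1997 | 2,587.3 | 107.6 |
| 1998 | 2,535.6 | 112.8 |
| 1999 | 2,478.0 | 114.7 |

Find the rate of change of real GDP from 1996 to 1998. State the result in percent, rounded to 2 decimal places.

Real GDP 1996 = 2400.0/1.043 = 2301.05.
Real GDP 1998 = 2535.6/1.128 = 2247.87.
Change = 2247.87/2301.05 − 1 = -0.0231.

-2.31%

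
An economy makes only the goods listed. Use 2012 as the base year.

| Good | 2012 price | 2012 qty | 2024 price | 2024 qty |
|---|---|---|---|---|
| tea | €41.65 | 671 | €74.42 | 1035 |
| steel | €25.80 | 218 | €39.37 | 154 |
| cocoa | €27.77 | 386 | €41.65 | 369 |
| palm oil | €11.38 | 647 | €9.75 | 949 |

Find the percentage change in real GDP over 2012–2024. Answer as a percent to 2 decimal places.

31.89%

Real GDP 2012 = Nominal GDP 2012 = 41.65·671 + 25.80·218 + 27.77·386 + 11.38·647 = 51653.63.
Real GDP 2024 (at 2012 prices) = 41.65·1035 + 25.80·154 + 27.77·369 + 11.38·949 = 68127.70.
Real growth = 68127.70/51653.63 − 1 = 0.3189.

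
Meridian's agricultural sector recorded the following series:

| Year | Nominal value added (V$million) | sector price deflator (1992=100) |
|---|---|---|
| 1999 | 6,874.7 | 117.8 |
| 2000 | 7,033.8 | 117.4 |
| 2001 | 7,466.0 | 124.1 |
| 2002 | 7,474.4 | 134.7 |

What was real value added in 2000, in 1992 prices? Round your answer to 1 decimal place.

Real value added 2000 = 7033.8 / 1.174 = 5991.31.

V$5,991.3 million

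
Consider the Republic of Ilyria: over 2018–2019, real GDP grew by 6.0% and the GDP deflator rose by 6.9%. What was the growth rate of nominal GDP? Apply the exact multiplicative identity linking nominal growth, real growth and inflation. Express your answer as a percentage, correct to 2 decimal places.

13.31%

(1 + g_nom) = (1 + g_real)(1 + π) = 1.0600 × 1.0690 = 1.13314.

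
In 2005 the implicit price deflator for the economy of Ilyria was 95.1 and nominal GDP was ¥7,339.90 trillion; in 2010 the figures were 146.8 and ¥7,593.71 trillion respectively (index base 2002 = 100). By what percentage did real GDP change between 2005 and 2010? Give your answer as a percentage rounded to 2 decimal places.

Deflate each year: 2005 → 7339.90/0.951 = 7718.09; 2010 → 7593.71/1.468 = 5172.83.
So real GDP changed by 5172.83/7718.09 − 1 = -0.3298, i.e. -32.98%.

-32.98%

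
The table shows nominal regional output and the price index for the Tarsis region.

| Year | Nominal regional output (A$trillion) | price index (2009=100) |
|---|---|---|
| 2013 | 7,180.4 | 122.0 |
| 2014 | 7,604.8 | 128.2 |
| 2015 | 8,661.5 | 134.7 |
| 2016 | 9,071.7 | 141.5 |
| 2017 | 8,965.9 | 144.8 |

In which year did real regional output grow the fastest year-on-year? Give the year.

2015

2014: real = 7604.8/1.282 = 5931.98; growth vs 2013 (5885.57) = 0.79%.
2015: real = 8661.5/1.347 = 6430.22; growth vs 2014 (5931.98) = 8.40%.
2016: real = 9071.7/1.415 = 6411.10; growth vs 2015 (6430.22) = -0.30%.
2017: real = 8965.9/1.448 = 6191.92; growth vs 2016 (6411.10) = -3.42%.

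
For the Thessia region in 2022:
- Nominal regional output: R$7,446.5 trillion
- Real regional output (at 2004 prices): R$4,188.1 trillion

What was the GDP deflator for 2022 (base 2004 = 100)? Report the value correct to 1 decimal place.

GDP deflator = (Nominal / Real) × 100 = 7446.5 / 4188.1 × 100 = 177.80.

177.8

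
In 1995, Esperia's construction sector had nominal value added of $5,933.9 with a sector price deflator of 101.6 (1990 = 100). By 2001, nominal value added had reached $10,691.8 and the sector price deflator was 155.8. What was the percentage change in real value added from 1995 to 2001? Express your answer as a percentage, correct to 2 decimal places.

Deflate each year: 1995 → 5933.9/1.016 = 5840.45; 2001 → 10691.8/1.558 = 6862.52.
So real value added changed by 6862.52/5840.45 − 1 = 0.1750, i.e. 17.50%.

17.50%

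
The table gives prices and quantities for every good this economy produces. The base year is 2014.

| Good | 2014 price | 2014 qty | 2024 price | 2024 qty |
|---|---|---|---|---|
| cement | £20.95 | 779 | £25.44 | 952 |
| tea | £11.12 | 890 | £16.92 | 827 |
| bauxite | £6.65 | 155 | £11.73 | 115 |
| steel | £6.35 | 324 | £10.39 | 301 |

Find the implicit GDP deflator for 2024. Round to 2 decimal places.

134.17

Nominal GDP 2024 = 25.44·952 + 16.92·827 + 11.73·115 + 10.39·301 = 42688.06.
Real GDP 2024 (at 2014 prices) = 20.95·952 + 11.12·827 + 6.65·115 + 6.35·301 = 31816.74.
Deflator = Nominal/Real × 100 = 42688.06/31816.74 × 100 = 134.169.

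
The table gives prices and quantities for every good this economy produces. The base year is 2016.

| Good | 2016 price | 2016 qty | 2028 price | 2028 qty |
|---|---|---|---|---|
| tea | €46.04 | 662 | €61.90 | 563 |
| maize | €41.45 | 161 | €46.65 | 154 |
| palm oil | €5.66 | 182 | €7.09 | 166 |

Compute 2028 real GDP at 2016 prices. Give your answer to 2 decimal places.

€33243.38

Real GDP 2028 = Σ (p_2016 × q_2028) = 46.04·563 + 41.45·154 + 5.66·166 = 33243.38.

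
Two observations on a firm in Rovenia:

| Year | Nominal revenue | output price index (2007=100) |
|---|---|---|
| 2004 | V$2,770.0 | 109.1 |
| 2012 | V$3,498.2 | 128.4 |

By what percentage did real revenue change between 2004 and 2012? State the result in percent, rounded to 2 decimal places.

7.31%

Real revenue 2004 = 2770.0 / 1.091 = 2538.96.
Real revenue 2012 = 3498.2 / 1.284 = 2724.45.
Real growth = 2724.45 / 2538.96 − 1 = 0.0731.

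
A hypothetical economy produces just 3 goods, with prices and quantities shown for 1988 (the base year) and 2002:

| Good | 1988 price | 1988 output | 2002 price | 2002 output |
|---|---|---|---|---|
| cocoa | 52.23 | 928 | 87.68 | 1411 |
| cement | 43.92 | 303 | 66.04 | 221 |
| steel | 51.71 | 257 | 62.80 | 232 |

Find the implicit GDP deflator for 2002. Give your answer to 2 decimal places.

Nominal GDP 2002 = 87.68·1411 + 66.04·221 + 62.80·232 = 152880.92.
Real GDP 2002 (at 1988 prices) = 52.23·1411 + 43.92·221 + 51.71·232 = 95399.57.
Deflator = Nominal/Real × 100 = 152880.92/95399.57 × 100 = 160.253.

160.25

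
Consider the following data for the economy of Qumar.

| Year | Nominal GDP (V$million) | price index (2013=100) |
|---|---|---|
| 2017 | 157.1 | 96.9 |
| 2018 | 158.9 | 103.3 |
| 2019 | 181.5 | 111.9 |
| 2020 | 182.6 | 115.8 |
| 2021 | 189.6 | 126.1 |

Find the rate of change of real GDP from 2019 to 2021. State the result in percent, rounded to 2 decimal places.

Real GDP 2019 = 181.5/1.119 = 162.20.
Real GDP 2021 = 189.6/1.261 = 150.36.
Change = 150.36/162.20 − 1 = -0.0730.

-7.30%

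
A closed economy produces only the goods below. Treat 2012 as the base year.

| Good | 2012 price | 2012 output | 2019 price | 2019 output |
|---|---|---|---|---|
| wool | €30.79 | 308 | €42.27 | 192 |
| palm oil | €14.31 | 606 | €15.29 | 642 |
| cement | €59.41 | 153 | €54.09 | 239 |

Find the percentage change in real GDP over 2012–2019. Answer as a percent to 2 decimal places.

Real GDP 2012 = Nominal GDP 2012 = 30.79·308 + 14.31·606 + 59.41·153 = 27244.91.
Real GDP 2019 (at 2012 prices) = 30.79·192 + 14.31·642 + 59.41·239 = 29297.69.
Real growth = 29297.69/27244.91 − 1 = 0.0753.

7.53%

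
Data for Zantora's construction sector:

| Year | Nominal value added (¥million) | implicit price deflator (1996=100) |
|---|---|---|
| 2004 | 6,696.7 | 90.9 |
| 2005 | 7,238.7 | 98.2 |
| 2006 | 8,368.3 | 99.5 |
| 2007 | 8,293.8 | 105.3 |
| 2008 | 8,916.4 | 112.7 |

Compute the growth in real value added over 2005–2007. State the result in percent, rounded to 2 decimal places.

6.85%

Real value added 2005 = 7238.7/0.982 = 7371.38.
Real value added 2007 = 8293.8/1.053 = 7876.35.
Change = 7876.35/7371.38 − 1 = 0.0685.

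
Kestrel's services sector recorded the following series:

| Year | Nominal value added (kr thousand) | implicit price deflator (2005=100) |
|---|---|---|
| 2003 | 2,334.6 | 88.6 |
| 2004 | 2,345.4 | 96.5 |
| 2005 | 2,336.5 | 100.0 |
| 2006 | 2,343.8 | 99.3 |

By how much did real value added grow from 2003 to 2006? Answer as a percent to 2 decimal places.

-10.42%

Real value added 2003 = 2334.6/0.886 = 2634.99.
Real value added 2006 = 2343.8/0.993 = 2360.32.
Change = 2360.32/2634.99 − 1 = -0.1042.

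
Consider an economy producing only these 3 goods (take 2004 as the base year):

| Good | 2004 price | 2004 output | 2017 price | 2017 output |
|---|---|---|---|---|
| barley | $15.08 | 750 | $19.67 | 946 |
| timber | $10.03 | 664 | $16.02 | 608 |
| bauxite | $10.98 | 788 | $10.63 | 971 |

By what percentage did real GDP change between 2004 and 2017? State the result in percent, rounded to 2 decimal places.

Real GDP 2004 = Nominal GDP 2004 = 15.08·750 + 10.03·664 + 10.98·788 = 26622.16.
Real GDP 2017 (at 2004 prices) = 15.08·946 + 10.03·608 + 10.98·971 = 31025.50.
Real growth = 31025.50/26622.16 − 1 = 0.1654.

16.54%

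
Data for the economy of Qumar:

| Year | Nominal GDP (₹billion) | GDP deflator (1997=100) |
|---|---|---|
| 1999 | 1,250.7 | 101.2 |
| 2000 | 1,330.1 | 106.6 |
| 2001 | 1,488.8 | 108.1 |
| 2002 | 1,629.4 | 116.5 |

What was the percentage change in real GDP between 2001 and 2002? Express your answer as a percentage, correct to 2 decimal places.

1.55%

Real GDP 2001 = 1488.8/1.081 = 1377.24.
Real GDP 2002 = 1629.4/1.165 = 1398.63.
Change = 1398.63/1377.24 − 1 = 0.0155.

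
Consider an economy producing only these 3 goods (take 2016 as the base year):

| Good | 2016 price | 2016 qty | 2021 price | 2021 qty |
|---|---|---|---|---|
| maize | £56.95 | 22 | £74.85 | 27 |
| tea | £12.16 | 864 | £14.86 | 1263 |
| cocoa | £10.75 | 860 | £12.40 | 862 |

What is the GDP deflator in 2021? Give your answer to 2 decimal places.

Nominal GDP 2021 = 74.85·27 + 14.86·1263 + 12.40·862 = 31477.93.
Real GDP 2021 (at 2016 prices) = 56.95·27 + 12.16·1263 + 10.75·862 = 26162.23.
Deflator = Nominal/Real × 100 = 31477.93/26162.23 × 100 = 120.318.

120.32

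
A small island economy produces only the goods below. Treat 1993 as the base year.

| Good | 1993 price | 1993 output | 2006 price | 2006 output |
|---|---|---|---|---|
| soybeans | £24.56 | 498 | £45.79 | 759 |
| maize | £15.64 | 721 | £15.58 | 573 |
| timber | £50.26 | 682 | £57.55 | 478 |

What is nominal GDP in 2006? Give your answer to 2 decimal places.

Nominal GDP 2006 = Σ (p_2006 × q_2006) = 45.79·759 + 15.58·573 + 57.55·478 = 71190.85.

£71190.85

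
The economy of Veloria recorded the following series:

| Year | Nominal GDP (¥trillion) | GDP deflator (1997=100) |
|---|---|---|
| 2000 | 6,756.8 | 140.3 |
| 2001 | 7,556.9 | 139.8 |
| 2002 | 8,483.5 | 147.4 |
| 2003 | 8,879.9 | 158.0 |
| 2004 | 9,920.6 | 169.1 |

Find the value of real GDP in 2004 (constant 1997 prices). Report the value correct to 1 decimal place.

Real GDP 2004 = 9920.6 / 1.691 = 5866.71.

¥5,866.7 trillion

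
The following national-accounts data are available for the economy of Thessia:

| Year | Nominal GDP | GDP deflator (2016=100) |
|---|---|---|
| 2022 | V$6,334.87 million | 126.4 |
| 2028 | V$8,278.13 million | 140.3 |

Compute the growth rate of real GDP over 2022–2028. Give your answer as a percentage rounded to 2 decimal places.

17.73%

Deflate each year: 2022 → 6334.87/1.264 = 5011.76; 2028 → 8278.13/1.403 = 5900.31.
So real GDP changed by 5900.31/5011.76 − 1 = 0.1773, i.e. 17.73%.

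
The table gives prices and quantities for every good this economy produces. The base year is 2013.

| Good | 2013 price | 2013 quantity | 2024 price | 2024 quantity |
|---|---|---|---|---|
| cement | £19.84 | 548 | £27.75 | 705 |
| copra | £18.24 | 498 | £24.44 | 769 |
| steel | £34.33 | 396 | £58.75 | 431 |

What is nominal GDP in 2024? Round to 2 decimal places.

£63679.36

Nominal GDP 2024 = Σ (p_2024 × q_2024) = 27.75·705 + 24.44·769 + 58.75·431 = 63679.36.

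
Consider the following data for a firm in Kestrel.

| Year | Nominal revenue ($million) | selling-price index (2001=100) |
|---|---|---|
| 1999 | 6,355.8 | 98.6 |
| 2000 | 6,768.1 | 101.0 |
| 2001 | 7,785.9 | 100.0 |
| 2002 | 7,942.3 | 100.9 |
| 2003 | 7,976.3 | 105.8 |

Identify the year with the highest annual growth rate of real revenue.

2000: real = 6768.1/1.010 = 6701.09; growth vs 1999 (6446.04) = 3.96%.
2001: real = 7785.9/1.000 = 7785.90; growth vs 2000 (6701.09) = 16.19%.
2002: real = 7942.3/1.009 = 7871.46; growth vs 2001 (7785.90) = 1.10%.
2003: real = 7976.3/1.058 = 7539.04; growth vs 2002 (7871.46) = -4.22%.

2001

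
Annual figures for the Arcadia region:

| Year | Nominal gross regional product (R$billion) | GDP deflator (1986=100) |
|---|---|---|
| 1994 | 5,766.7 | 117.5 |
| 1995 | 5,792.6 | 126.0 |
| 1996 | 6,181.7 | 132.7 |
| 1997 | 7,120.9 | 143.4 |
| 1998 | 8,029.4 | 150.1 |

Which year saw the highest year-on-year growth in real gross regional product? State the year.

1998

1995: real = 5792.6/1.260 = 4597.30; growth vs 1994 (4907.83) = -6.33%.
1996: real = 6181.7/1.327 = 4658.40; growth vs 1995 (4597.30) = 1.33%.
1997: real = 7120.9/1.434 = 4965.76; growth vs 1996 (4658.40) = 6.60%.
1998: real = 8029.4/1.501 = 5349.37; growth vs 1997 (4965.76) = 7.73%.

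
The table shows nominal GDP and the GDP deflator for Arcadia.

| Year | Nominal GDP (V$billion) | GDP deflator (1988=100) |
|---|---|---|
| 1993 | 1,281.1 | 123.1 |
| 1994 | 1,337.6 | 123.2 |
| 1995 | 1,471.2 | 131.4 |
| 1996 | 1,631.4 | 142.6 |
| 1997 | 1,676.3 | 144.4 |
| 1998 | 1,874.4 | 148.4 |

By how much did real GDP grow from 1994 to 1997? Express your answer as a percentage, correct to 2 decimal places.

Real GDP 1994 = 1337.6/1.232 = 1085.71.
Real GDP 1997 = 1676.3/1.444 = 1160.87.
Change = 1160.87/1085.71 − 1 = 0.0692.

6.92%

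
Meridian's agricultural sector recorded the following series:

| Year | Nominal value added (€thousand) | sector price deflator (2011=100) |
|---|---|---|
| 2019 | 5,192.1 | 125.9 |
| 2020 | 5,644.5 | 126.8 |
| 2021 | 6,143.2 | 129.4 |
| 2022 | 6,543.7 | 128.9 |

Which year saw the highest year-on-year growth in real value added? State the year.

2020

2020: real = 5644.5/1.268 = 4451.50; growth vs 2019 (4123.99) = 7.94%.
2021: real = 6143.2/1.294 = 4747.45; growth vs 2020 (4451.50) = 6.65%.
2022: real = 6543.7/1.289 = 5076.57; growth vs 2021 (4747.45) = 6.93%.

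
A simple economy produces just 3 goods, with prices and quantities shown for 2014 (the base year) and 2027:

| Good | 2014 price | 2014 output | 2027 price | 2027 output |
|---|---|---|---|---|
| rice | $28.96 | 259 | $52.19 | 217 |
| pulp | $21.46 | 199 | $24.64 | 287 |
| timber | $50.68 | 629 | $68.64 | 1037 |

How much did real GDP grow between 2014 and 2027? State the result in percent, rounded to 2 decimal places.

48.91%

Real GDP 2014 = Nominal GDP 2014 = 28.96·259 + 21.46·199 + 50.68·629 = 43648.90.
Real GDP 2027 (at 2014 prices) = 28.96·217 + 21.46·287 + 50.68·1037 = 64998.50.
Real growth = 64998.50/43648.90 − 1 = 0.4891.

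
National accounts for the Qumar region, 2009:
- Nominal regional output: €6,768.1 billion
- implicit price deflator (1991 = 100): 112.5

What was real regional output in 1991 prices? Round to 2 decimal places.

Real regional output = Nominal / (implicit price deflator/100) = 6768.1 / 1.125 = 6016.09.

€6,016.09 billion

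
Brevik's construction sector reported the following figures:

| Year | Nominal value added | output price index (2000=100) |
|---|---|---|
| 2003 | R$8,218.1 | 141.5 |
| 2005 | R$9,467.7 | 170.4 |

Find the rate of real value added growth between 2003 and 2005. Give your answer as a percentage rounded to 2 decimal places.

-4.33%

Deflate each year: 2003 → 8218.1/1.415 = 5807.84; 2005 → 9467.7/1.704 = 5556.16.
So real value added changed by 5556.16/5807.84 − 1 = -0.0433, i.e. -4.33%.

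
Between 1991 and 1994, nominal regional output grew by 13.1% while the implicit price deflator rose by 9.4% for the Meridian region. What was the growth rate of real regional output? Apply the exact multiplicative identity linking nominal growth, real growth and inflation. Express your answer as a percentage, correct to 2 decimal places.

(1 + g_nom) = (1 + g_real)(1 + π), so g_real = 1.1310 / 1.0940 − 1 = 0.03382.

3.38%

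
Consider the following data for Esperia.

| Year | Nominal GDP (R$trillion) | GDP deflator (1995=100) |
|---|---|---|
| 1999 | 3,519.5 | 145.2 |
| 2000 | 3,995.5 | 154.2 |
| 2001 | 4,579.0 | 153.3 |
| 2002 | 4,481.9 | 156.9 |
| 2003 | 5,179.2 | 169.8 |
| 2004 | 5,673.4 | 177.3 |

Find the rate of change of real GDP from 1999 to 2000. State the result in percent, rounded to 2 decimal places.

6.90%

Real GDP 1999 = 3519.5/1.452 = 2423.90.
Real GDP 2000 = 3995.5/1.542 = 2591.12.
Change = 2591.12/2423.90 − 1 = 0.0690.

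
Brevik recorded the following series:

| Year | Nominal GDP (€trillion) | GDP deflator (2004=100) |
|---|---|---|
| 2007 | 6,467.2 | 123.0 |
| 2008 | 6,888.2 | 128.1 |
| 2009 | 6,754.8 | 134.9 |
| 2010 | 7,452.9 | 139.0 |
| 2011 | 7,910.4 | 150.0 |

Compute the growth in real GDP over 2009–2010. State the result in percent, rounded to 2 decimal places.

Real GDP 2009 = 6754.8/1.349 = 5007.26.
Real GDP 2010 = 7452.9/1.390 = 5361.80.
Change = 5361.80/5007.26 − 1 = 0.0708.

7.08%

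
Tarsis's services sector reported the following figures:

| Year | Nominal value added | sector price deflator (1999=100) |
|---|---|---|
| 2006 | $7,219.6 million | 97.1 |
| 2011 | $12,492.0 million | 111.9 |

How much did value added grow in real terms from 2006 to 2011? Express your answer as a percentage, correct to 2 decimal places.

Deflate each year: 2006 → 7219.6/0.971 = 7435.22; 2011 → 12492.0/1.119 = 11163.54.
So real value added changed by 11163.54/7435.22 − 1 = 0.5014, i.e. 50.14%.

50.14%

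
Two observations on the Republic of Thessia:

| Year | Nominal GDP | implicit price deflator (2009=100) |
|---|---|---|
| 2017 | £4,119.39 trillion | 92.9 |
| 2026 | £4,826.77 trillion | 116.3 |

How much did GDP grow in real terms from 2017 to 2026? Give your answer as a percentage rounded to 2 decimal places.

Deflate each year: 2017 → 4119.39/0.929 = 4434.22; 2026 → 4826.77/1.163 = 4150.28.
So real GDP changed by 4150.28/4434.22 − 1 = -0.0640, i.e. -6.40%.

-6.40%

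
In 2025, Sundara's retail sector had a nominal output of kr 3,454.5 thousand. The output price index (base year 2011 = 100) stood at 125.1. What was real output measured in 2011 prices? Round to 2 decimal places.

Real output = Nominal / (output price index/100) = 3454.5 / 1.251 = 2761.39.

kr 2,761.39 thousand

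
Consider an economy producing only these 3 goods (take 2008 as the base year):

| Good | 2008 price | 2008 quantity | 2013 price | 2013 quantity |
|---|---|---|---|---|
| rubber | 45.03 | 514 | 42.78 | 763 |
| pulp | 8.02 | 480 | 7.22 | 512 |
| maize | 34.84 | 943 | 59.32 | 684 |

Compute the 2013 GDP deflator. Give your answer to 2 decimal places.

123.47

Nominal GDP 2013 = 42.78·763 + 7.22·512 + 59.32·684 = 76912.66.
Real GDP 2013 (at 2008 prices) = 45.03·763 + 8.02·512 + 34.84·684 = 62294.69.
Deflator = Nominal/Real × 100 = 76912.66/62294.69 × 100 = 123.466.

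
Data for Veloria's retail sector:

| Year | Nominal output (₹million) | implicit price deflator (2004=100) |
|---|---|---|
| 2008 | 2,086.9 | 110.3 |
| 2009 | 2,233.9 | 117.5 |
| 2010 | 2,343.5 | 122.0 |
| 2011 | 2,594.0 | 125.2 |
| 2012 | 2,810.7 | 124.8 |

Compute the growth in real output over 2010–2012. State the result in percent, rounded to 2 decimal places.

Real output 2010 = 2343.5/1.220 = 1920.90.
Real output 2012 = 2810.7/1.248 = 2252.16.
Change = 2252.16/1920.90 − 1 = 0.1725.

17.25%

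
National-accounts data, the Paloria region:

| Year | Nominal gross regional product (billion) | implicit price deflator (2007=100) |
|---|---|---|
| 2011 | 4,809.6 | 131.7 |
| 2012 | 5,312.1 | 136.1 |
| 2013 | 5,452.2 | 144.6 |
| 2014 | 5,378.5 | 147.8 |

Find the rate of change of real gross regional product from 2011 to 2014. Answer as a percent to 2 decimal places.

-0.35%

Real gross regional product 2011 = 4809.6/1.317 = 3651.94.
Real gross regional product 2014 = 5378.5/1.478 = 3639.04.
Change = 3639.04/3651.94 − 1 = -0.0035.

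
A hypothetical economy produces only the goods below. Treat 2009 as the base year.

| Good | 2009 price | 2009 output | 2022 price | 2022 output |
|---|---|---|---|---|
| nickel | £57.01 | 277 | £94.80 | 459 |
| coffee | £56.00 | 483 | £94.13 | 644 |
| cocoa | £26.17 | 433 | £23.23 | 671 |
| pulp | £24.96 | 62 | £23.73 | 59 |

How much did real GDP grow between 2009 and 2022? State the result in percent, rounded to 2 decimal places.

45.85%

Real GDP 2009 = Nominal GDP 2009 = 57.01·277 + 56.00·483 + 26.17·433 + 24.96·62 = 55718.90.
Real GDP 2022 (at 2009 prices) = 57.01·459 + 56.00·644 + 26.17·671 + 24.96·59 = 81264.30.
Real growth = 81264.30/55718.90 − 1 = 0.4585.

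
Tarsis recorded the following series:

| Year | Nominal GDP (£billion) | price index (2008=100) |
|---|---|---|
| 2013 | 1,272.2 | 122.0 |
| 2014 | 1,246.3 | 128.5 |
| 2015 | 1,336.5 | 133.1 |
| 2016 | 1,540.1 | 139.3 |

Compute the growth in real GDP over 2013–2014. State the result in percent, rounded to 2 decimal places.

-6.99%

Real GDP 2013 = 1272.2/1.220 = 1042.79.
Real GDP 2014 = 1246.3/1.285 = 969.88.
Change = 969.88/1042.79 − 1 = -0.0699.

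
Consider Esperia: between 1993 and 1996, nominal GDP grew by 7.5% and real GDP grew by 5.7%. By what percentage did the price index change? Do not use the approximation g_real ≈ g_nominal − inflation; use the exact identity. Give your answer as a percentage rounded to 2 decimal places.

(1 + g_nom) = (1 + g_real)(1 + π), so π = 1.0750 / 1.0570 − 1 = 0.01703.

1.70%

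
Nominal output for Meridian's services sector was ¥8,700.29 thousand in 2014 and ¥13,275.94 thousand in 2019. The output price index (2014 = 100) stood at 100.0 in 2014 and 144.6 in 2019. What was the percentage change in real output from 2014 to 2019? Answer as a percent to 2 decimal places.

5.53%

Real output 2014 = 8700.29 / 1.000 = 8700.29.
Real output 2019 = 13275.94 / 1.446 = 9181.15.
Real growth = 9181.15 / 8700.29 − 1 = 0.0553.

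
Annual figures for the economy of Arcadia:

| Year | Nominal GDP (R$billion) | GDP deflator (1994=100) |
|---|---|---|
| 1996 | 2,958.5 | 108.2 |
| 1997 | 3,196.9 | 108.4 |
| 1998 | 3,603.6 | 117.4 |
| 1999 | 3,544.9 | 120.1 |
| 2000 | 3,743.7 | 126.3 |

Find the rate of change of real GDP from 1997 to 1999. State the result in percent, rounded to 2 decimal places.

0.08%

Real GDP 1997 = 3196.9/1.084 = 2949.17.
Real GDP 1999 = 3544.9/1.201 = 2951.62.
Change = 2951.62/2949.17 − 1 = 0.0008.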